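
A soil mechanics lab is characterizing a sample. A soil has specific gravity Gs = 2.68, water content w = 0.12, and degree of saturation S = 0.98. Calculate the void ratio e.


Using the relation e = Gs * w / S
e = 2.68 * 0.12 / 0.98
e = 0.3282


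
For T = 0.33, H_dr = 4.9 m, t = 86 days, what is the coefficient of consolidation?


Using cv = T * H_dr^2 / t
H_dr^2 = 4.9^2 = 24.01
cv = 0.33 * 24.01 / 86
cv = 0.09213 m^2/day


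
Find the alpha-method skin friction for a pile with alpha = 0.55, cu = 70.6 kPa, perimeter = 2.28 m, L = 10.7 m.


Using Qs = alpha * cu * perimeter * L
Qs = 0.55 * 70.6 * 2.28 * 10.7
Qs = 947.3 kN


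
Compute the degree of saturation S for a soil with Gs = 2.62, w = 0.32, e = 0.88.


Using S = Gs * w / e
S = 2.62 * 0.32 / 0.88
S = 0.9527


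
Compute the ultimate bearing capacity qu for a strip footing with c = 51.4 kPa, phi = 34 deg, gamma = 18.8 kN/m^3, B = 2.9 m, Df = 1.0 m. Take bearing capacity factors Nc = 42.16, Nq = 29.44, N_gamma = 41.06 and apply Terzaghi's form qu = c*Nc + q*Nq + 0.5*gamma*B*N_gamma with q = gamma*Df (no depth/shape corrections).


Compute qu = c*Nc + gamma*Df*Nq + 0.5*gamma*B*N_gamma
Term 1: 51.4 * 42.16 = 2167.024
Term 2: 18.8 * 1.0 * 29.44 = 553.472
Term 3: 0.5 * 18.8 * 2.9 * 41.06 = 1119.2956
qu = 2167.024 + 553.472 + 1119.2956
qu = 3839.79 kPa


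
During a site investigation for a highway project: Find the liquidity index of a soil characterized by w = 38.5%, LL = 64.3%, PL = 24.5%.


Result: 0.352

Derivation:
First compute the plasticity index:
PI = LL - PL = 64.3 - 24.5 = 39.8
Then compute the liquidity index:
LI = (w - PL) / PI
LI = (38.5 - 24.5) / 39.8
LI = 0.352


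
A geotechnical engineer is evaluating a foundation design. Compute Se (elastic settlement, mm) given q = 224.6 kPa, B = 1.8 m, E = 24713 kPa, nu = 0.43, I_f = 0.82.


Result: 10.934 mm

Derivation:
Using Se = q * B * (1 - nu^2) * I_f / E
1 - nu^2 = 1 - 0.43^2 = 0.8151
Se = 224.6 * 1.8 * 0.8151 * 0.82 / 24713
Se = 0.010934 m
Convert to mm: Se = 0.010934 * 1000 = 10.934 mm


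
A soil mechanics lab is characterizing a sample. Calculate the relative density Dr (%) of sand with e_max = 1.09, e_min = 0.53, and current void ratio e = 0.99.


Using Dr = (e_max - e) / (e_max - e_min) * 100
e_max - e = 1.09 - 0.99 = 0.1
e_max - e_min = 1.09 - 0.53 = 0.56
Dr = 0.1 / 0.56 * 100
Dr = 17.86 %


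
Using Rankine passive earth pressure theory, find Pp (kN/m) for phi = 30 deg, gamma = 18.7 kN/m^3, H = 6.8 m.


Result: 1297.03 kN/m

Derivation:
Compute passive earth pressure coefficient:
Kp = tan^2(45 + phi/2) = tan^2(60.0) = 3
Compute passive force:
Pp = 0.5 * Kp * gamma * H^2
Pp = 0.5 * 3 * 18.7 * 6.8^2
Pp = 1297.03 kN/m


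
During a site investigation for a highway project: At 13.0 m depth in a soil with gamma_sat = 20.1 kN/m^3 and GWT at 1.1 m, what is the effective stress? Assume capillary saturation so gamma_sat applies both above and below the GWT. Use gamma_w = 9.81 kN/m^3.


Total stress = gamma_sat * depth
sigma = 20.1 * 13.0 = 261.3 kPa
Pore water pressure u = gamma_w * (depth - d_wt)
u = 9.81 * (13.0 - 1.1) = 116.739 kPa
Effective stress = sigma - u
sigma' = 261.3 - 116.739 = 144.56 kPa


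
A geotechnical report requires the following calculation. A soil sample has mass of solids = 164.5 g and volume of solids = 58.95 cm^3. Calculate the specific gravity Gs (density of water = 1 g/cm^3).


Using Gs = m_s / (V_s * rho_w)
Since rho_w = 1 g/cm^3:
Gs = 164.5 / 58.95
Gs = 2.791


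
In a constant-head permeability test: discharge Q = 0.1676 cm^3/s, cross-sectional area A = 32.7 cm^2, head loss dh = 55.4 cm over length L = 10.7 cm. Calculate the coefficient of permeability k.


Result: 0.00099 cm/s

Derivation:
Compute hydraulic gradient:
i = dh / L = 55.4 / 10.7 = 5.17757
Then apply Darcy's law:
k = Q / (A * i)
k = 0.1676 / (32.7 * 5.17757)
k = 0.1676 / 169.307
k = 0.00099 cm/s


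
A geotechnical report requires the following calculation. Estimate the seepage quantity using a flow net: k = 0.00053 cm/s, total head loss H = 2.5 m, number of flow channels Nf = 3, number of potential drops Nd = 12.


Result: 3.313e-06 m^3/s per m

Derivation:
Convert k to m/s for unit consistency with H:
k = 0.00053 cm/s = 0.00053 / 100 m/s = 5.3e-06 m/s
Using q = k * H * Nf / Nd
Nf / Nd = 3 / 12 = 0.25
q = 5.3e-06 * 2.5 * 0.25
q = 3.313e-06 m^3/s per m


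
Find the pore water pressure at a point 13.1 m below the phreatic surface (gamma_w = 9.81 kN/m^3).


Result: 128.51 kPa

Derivation:
Using u = gamma_w * h_w
u = 9.81 * 13.1
u = 128.51 kPa


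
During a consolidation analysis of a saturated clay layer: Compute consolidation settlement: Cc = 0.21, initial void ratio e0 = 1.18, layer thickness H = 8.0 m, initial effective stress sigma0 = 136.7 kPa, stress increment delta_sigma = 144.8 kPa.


Using Sc = Cc * H / (1 + e0) * log10((sigma0 + delta_sigma) / sigma0)
Stress ratio = (136.7 + 144.8) / 136.7 = 2.05925
log10(2.05925) = 0.31371
Cc * H / (1 + e0) = 0.21 * 8.0 / (1 + 1.18) = 0.770642
Sc = 0.770642 * 0.31371
Sc = 0.2418 m


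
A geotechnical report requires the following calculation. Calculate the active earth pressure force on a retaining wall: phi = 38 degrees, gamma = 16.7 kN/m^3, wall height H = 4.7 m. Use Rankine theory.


Compute active earth pressure coefficient:
Ka = tan^2(45 - phi/2) = tan^2(26.0) = 0.237883
Compute active force:
Pa = 0.5 * Ka * gamma * H^2
Pa = 0.5 * 0.237883 * 16.7 * 4.7^2
Pa = 43.88 kN/m


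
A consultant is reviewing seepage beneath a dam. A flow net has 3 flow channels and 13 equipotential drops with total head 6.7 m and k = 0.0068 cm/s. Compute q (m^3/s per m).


Convert k to m/s for unit consistency with H:
k = 0.0068 cm/s = 0.0068 / 100 m/s = 6.8e-05 m/s
Using q = k * H * Nf / Nd
Nf / Nd = 3 / 13 = 0.2308
q = 6.8e-05 * 6.7 * 0.2308
q = 0.0001051 m^3/s per m


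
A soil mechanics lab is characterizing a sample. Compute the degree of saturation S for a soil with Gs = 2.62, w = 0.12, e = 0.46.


Using S = Gs * w / e
S = 2.62 * 0.12 / 0.46
S = 0.6835


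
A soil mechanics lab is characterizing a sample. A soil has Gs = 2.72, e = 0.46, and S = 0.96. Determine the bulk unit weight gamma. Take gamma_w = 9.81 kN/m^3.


Using gamma = gamma_w * (Gs + S*e) / (1 + e)
Numerator: Gs + S*e = 2.72 + 0.96*0.46 = 3.1616
Denominator: 1 + e = 1 + 0.46 = 1.46
gamma = 9.81 * 3.1616 / 1.46
gamma = 21.243 kN/m^3


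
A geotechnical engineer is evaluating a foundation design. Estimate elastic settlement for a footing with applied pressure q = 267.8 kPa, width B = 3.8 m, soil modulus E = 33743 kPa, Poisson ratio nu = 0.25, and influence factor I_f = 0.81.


Result: 22.902 mm

Derivation:
Using Se = q * B * (1 - nu^2) * I_f / E
1 - nu^2 = 1 - 0.25^2 = 0.9375
Se = 267.8 * 3.8 * 0.9375 * 0.81 / 33743
Se = 0.022902 m
Convert to mm: Se = 0.022902 * 1000 = 22.902 mm


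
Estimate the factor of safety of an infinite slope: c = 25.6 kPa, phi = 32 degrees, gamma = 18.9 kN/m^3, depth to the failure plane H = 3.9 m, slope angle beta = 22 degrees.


Using Fs = c / (gamma*H*sin(beta)*cos(beta)) + tan(phi)/tan(beta)
Cohesion contribution = 25.6 / (18.9*3.9*sin(22)*cos(22))
Cohesion contribution = 0.999936
Friction contribution = tan(32)/tan(22) = 1.54661
Fs = 0.999936 + 1.54661
Fs = 2.547


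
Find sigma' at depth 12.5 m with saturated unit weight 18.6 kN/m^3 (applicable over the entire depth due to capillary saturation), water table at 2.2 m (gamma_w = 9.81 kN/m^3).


Result: 131.46 kPa

Derivation:
Total stress = gamma_sat * depth
sigma = 18.6 * 12.5 = 232.5 kPa
Pore water pressure u = gamma_w * (depth - d_wt)
u = 9.81 * (12.5 - 2.2) = 101.043 kPa
Effective stress = sigma - u
sigma' = 232.5 - 101.043 = 131.46 kPa


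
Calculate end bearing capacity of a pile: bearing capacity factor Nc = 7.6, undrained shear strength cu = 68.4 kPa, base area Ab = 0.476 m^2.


Using Qb = Nc * cu * Ab
Qb = 7.6 * 68.4 * 0.476
Qb = 247.44 kN


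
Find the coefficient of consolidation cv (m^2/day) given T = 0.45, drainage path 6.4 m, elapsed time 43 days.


Using cv = T * H_dr^2 / t
H_dr^2 = 6.4^2 = 40.96
cv = 0.45 * 40.96 / 43
cv = 0.42865 m^2/day


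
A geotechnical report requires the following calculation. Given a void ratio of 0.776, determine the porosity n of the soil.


Using the relation n = e / (1 + e)
n = 0.776 / (1 + 0.776)
n = 0.776 / 1.776
n = 0.4369


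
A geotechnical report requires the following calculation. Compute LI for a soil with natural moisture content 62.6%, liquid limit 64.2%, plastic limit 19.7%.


Result: 0.964

Derivation:
First compute the plasticity index:
PI = LL - PL = 64.2 - 19.7 = 44.5
Then compute the liquidity index:
LI = (w - PL) / PI
LI = (62.6 - 19.7) / 44.5
LI = 0.964


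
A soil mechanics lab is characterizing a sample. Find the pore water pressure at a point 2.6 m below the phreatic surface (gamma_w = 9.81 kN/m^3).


Using u = gamma_w * h_w
u = 9.81 * 2.6
u = 25.51 kPa


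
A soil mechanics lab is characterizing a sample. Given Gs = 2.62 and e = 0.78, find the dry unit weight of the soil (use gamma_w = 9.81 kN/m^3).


Using gamma_d = Gs * gamma_w / (1 + e)
gamma_d = 2.62 * 9.81 / (1 + 0.78)
gamma_d = 2.62 * 9.81 / 1.78
gamma_d = 14.439 kN/m^3


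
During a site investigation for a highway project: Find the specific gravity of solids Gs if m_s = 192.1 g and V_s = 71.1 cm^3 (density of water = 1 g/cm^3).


Result: 2.702

Derivation:
Using Gs = m_s / (V_s * rho_w)
Since rho_w = 1 g/cm^3:
Gs = 192.1 / 71.1
Gs = 2.702


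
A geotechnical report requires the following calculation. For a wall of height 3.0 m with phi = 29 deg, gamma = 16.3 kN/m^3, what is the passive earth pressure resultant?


Compute passive earth pressure coefficient:
Kp = tan^2(45 + phi/2) = tan^2(59.5) = 2.88206
Compute passive force:
Pp = 0.5 * Kp * gamma * H^2
Pp = 0.5 * 2.88206 * 16.3 * 3.0^2
Pp = 211.4 kN/m


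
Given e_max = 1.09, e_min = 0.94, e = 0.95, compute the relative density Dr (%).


Using Dr = (e_max - e) / (e_max - e_min) * 100
e_max - e = 1.09 - 0.95 = 0.14
e_max - e_min = 1.09 - 0.94 = 0.15
Dr = 0.14 / 0.15 * 100
Dr = 93.33 %


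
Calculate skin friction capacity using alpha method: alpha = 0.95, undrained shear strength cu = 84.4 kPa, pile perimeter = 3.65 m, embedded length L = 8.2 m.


Using Qs = alpha * cu * perimeter * L
Qs = 0.95 * 84.4 * 3.65 * 8.2
Qs = 2399.79 kN


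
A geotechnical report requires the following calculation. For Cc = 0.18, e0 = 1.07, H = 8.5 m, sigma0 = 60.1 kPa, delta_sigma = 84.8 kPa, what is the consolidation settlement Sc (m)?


Using Sc = Cc * H / (1 + e0) * log10((sigma0 + delta_sigma) / sigma0)
Stress ratio = (60.1 + 84.8) / 60.1 = 2.41098
log10(2.41098) = 0.382194
Cc * H / (1 + e0) = 0.18 * 8.5 / (1 + 1.07) = 0.73913
Sc = 0.73913 * 0.382194
Sc = 0.2825 m


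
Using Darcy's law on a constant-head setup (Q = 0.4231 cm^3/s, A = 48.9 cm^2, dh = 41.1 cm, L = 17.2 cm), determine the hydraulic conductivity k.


Compute hydraulic gradient:
i = dh / L = 41.1 / 17.2 = 2.38953
Then apply Darcy's law:
k = Q / (A * i)
k = 0.4231 / (48.9 * 2.38953)
k = 0.4231 / 116.848
k = 0.003621 cm/s


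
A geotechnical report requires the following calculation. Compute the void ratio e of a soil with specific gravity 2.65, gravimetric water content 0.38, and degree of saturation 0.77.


Using the relation e = Gs * w / S
e = 2.65 * 0.38 / 0.77
e = 1.3078


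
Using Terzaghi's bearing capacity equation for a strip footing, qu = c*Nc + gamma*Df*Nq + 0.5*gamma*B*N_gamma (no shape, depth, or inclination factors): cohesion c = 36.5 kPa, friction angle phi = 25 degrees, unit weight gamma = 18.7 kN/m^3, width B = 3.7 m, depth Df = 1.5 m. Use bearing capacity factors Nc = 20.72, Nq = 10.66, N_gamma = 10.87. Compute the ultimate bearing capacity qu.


Compute qu = c*Nc + gamma*Df*Nq + 0.5*gamma*B*N_gamma
Term 1: 36.5 * 20.72 = 756.28
Term 2: 18.7 * 1.5 * 10.66 = 299.013
Term 3: 0.5 * 18.7 * 3.7 * 10.87 = 376.04765
qu = 756.28 + 299.013 + 376.04765
qu = 1431.34 kPa


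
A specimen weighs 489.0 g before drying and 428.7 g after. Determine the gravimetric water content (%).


Using w = (m_wet - m_dry) / m_dry * 100
m_wet - m_dry = 489.0 - 428.7 = 60.3 g
w = 60.3 / 428.7 * 100
w = 14.07 %


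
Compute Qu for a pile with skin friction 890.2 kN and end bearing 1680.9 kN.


Using Qu = Qf + Qb
Qu = 890.2 + 1680.9
Qu = 2571.1 kN


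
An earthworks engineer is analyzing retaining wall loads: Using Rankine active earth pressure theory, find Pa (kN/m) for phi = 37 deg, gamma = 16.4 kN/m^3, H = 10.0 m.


Compute active earth pressure coefficient:
Ka = tan^2(45 - phi/2) = tan^2(26.5) = 0.248584
Compute active force:
Pa = 0.5 * Ka * gamma * H^2
Pa = 0.5 * 0.248584 * 16.4 * 10.0^2
Pa = 203.84 kN/m


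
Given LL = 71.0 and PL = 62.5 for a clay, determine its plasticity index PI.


Using PI = LL - PL
PI = 71.0 - 62.5
PI = 8.5


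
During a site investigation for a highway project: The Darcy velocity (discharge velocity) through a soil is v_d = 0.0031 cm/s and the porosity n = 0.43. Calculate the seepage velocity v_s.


Result: 0.00721 cm/s

Derivation:
Using v_s = v_d / n
v_s = 0.0031 / 0.43
v_s = 0.00721 cm/s


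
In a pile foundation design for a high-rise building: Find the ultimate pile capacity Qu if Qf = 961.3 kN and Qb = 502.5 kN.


Using Qu = Qf + Qb
Qu = 961.3 + 502.5
Qu = 1463.8 kN


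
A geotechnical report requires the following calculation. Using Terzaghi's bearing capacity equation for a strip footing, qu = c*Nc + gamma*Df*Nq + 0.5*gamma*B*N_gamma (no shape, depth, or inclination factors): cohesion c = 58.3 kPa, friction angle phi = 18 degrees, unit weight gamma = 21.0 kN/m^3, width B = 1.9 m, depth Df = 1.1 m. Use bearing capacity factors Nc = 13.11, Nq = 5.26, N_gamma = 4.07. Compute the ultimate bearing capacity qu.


Result: 967.02 kPa

Derivation:
Compute qu = c*Nc + gamma*Df*Nq + 0.5*gamma*B*N_gamma
Term 1: 58.3 * 13.11 = 764.313
Term 2: 21.0 * 1.1 * 5.26 = 121.506
Term 3: 0.5 * 21.0 * 1.9 * 4.07 = 81.1965
qu = 764.313 + 121.506 + 81.1965
qu = 967.02 kPa


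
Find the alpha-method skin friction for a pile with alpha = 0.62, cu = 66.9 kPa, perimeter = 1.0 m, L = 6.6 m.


Using Qs = alpha * cu * perimeter * L
Qs = 0.62 * 66.9 * 1.0 * 6.6
Qs = 273.75 kN


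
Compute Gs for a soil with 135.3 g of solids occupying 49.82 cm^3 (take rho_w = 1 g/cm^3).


Using Gs = m_s / (V_s * rho_w)
Since rho_w = 1 g/cm^3:
Gs = 135.3 / 49.82
Gs = 2.716


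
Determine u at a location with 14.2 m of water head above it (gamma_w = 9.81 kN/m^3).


Using u = gamma_w * h_w
u = 9.81 * 14.2
u = 139.3 kPa


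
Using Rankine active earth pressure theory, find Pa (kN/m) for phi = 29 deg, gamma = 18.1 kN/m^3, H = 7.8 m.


Compute active earth pressure coefficient:
Ka = tan^2(45 - phi/2) = tan^2(30.5) = 0.346974
Compute active force:
Pa = 0.5 * Ka * gamma * H^2
Pa = 0.5 * 0.346974 * 18.1 * 7.8^2
Pa = 191.04 kN/m


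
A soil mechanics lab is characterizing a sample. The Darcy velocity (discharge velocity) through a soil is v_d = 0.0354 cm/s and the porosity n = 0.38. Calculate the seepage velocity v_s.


Using v_s = v_d / n
v_s = 0.0354 / 0.38
v_s = 0.09316 cm/s


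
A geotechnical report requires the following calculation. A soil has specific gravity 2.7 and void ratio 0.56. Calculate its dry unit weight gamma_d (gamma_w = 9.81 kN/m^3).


Result: 16.979 kN/m^3

Derivation:
Using gamma_d = Gs * gamma_w / (1 + e)
gamma_d = 2.7 * 9.81 / (1 + 0.56)
gamma_d = 2.7 * 9.81 / 1.56
gamma_d = 16.979 kN/m^3


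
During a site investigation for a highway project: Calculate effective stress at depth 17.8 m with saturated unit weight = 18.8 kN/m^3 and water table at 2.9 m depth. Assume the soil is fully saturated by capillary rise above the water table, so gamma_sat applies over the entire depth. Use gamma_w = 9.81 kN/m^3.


Total stress = gamma_sat * depth
sigma = 18.8 * 17.8 = 334.64 kPa
Pore water pressure u = gamma_w * (depth - d_wt)
u = 9.81 * (17.8 - 2.9) = 146.169 kPa
Effective stress = sigma - u
sigma' = 334.64 - 146.169 = 188.47 kPa


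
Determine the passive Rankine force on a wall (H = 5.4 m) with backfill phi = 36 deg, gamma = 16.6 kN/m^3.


Compute passive earth pressure coefficient:
Kp = tan^2(45 + phi/2) = tan^2(63.0) = 3.85184
Compute passive force:
Pp = 0.5 * Kp * gamma * H^2
Pp = 0.5 * 3.85184 * 16.6 * 5.4^2
Pp = 932.25 kN/m


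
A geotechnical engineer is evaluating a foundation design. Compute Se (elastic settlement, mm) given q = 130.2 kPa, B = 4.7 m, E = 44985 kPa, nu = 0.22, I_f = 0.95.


Result: 12.298 mm

Derivation:
Using Se = q * B * (1 - nu^2) * I_f / E
1 - nu^2 = 1 - 0.22^2 = 0.9516
Se = 130.2 * 4.7 * 0.9516 * 0.95 / 44985
Se = 0.012298 m
Convert to mm: Se = 0.012298 * 1000 = 12.298 mm


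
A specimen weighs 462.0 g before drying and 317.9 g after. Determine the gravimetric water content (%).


Using w = (m_wet - m_dry) / m_dry * 100
m_wet - m_dry = 462.0 - 317.9 = 144.1 g
w = 144.1 / 317.9 * 100
w = 45.33 %


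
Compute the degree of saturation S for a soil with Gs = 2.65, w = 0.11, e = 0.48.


Using S = Gs * w / e
S = 2.65 * 0.11 / 0.48
S = 0.6073


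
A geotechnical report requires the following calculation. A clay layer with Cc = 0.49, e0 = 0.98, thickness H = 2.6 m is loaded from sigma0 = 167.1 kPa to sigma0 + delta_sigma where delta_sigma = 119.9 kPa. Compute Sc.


Using Sc = Cc * H / (1 + e0) * log10((sigma0 + delta_sigma) / sigma0)
Stress ratio = (167.1 + 119.9) / 167.1 = 1.71753
log10(1.71753) = 0.234905
Cc * H / (1 + e0) = 0.49 * 2.6 / (1 + 0.98) = 0.643434
Sc = 0.643434 * 0.234905
Sc = 0.1511 m


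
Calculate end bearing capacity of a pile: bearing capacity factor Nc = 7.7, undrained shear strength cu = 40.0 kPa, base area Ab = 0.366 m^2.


Result: 112.73 kN

Derivation:
Using Qb = Nc * cu * Ab
Qb = 7.7 * 40.0 * 0.366
Qb = 112.73 kN


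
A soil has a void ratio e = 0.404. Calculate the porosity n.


Using the relation n = e / (1 + e)
n = 0.404 / (1 + 0.404)
n = 0.404 / 1.404
n = 0.2877


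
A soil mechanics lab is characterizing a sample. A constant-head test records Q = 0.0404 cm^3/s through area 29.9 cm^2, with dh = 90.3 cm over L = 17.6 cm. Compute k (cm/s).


Compute hydraulic gradient:
i = dh / L = 90.3 / 17.6 = 5.13068
Then apply Darcy's law:
k = Q / (A * i)
k = 0.0404 / (29.9 * 5.13068)
k = 0.0404 / 153.407
k = 0.000263 cm/s


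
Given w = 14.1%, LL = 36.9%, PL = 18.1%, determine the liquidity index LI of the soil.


First compute the plasticity index:
PI = LL - PL = 36.9 - 18.1 = 18.8
Then compute the liquidity index:
LI = (w - PL) / PI
LI = (14.1 - 18.1) / 18.8
LI = -0.213


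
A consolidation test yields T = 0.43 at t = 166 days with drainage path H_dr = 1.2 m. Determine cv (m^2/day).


Result: 0.00373 m^2/day

Derivation:
Using cv = T * H_dr^2 / t
H_dr^2 = 1.2^2 = 1.44
cv = 0.43 * 1.44 / 166
cv = 0.00373 m^2/day


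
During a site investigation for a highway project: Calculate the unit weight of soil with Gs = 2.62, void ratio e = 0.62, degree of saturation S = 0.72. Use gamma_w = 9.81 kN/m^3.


Using gamma = gamma_w * (Gs + S*e) / (1 + e)
Numerator: Gs + S*e = 2.62 + 0.72*0.62 = 3.0664
Denominator: 1 + e = 1 + 0.62 = 1.62
gamma = 9.81 * 3.0664 / 1.62
gamma = 18.569 kN/m^3


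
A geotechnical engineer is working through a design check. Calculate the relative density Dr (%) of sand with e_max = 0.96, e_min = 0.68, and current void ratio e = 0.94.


Result: 7.14 %

Derivation:
Using Dr = (e_max - e) / (e_max - e_min) * 100
e_max - e = 0.96 - 0.94 = 0.02
e_max - e_min = 0.96 - 0.68 = 0.28
Dr = 0.02 / 0.28 * 100
Dr = 7.14 %


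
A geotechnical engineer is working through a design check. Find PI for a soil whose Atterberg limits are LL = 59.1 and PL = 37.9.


Using PI = LL - PL
PI = 59.1 - 37.9
PI = 21.2


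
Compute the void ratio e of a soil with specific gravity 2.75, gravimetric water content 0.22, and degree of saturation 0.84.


Using the relation e = Gs * w / S
e = 2.75 * 0.22 / 0.84
e = 0.7202


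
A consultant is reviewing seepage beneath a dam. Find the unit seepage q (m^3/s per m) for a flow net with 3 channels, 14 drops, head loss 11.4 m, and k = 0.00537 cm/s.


Convert k to m/s for unit consistency with H:
k = 0.00537 cm/s = 0.00537 / 100 m/s = 5.37e-05 m/s
Using q = k * H * Nf / Nd
Nf / Nd = 3 / 14 = 0.2143
q = 5.37e-05 * 11.4 * 0.2143
q = 0.0001312 m^3/s per m


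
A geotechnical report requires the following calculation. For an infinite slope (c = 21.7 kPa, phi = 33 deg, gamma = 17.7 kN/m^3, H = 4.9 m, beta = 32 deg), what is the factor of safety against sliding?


Using Fs = c / (gamma*H*sin(beta)*cos(beta)) + tan(phi)/tan(beta)
Cohesion contribution = 21.7 / (17.7*4.9*sin(32)*cos(32))
Cohesion contribution = 0.55675
Friction contribution = tan(33)/tan(32) = 1.03927
Fs = 0.55675 + 1.03927
Fs = 1.596


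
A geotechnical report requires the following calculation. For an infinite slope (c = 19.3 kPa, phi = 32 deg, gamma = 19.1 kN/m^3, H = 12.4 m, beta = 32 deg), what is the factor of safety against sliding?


Using Fs = c / (gamma*H*sin(beta)*cos(beta)) + tan(phi)/tan(beta)
Cohesion contribution = 19.3 / (19.1*12.4*sin(32)*cos(32))
Cohesion contribution = 0.181331
Friction contribution = tan(32)/tan(32) = 1
Fs = 0.181331 + 1
Fs = 1.181


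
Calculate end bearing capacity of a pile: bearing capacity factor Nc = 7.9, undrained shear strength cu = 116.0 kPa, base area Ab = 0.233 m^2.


Using Qb = Nc * cu * Ab
Qb = 7.9 * 116.0 * 0.233
Qb = 213.52 kN


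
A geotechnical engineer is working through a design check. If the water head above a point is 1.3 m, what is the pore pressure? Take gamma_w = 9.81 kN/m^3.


Using u = gamma_w * h_w
u = 9.81 * 1.3
u = 12.75 kPa


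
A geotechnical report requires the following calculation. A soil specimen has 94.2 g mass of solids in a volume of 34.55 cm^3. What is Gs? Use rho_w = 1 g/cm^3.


Using Gs = m_s / (V_s * rho_w)
Since rho_w = 1 g/cm^3:
Gs = 94.2 / 34.55
Gs = 2.726


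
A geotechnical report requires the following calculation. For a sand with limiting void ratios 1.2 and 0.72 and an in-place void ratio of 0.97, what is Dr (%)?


Using Dr = (e_max - e) / (e_max - e_min) * 100
e_max - e = 1.2 - 0.97 = 0.23
e_max - e_min = 1.2 - 0.72 = 0.48
Dr = 0.23 / 0.48 * 100
Dr = 47.92 %


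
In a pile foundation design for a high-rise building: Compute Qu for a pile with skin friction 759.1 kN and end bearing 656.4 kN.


Using Qu = Qf + Qb
Qu = 759.1 + 656.4
Qu = 1415.5 kN


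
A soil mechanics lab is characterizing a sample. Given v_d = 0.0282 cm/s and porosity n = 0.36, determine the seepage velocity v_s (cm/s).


Using v_s = v_d / n
v_s = 0.0282 / 0.36
v_s = 0.07833 cm/s


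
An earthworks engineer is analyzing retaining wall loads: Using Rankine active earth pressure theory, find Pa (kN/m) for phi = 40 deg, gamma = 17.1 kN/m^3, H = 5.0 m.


Compute active earth pressure coefficient:
Ka = tan^2(45 - phi/2) = tan^2(25.0) = 0.217443
Compute active force:
Pa = 0.5 * Ka * gamma * H^2
Pa = 0.5 * 0.217443 * 17.1 * 5.0^2
Pa = 46.48 kN/m


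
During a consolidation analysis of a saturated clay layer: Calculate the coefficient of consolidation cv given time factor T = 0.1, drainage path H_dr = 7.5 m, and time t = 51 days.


Using cv = T * H_dr^2 / t
H_dr^2 = 7.5^2 = 56.25
cv = 0.1 * 56.25 / 51
cv = 0.11029 m^2/day


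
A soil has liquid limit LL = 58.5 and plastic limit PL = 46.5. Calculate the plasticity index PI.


Result: 12.0

Derivation:
Using PI = LL - PL
PI = 58.5 - 46.5
PI = 12.0


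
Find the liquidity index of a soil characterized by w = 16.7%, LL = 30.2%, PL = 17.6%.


First compute the plasticity index:
PI = LL - PL = 30.2 - 17.6 = 12.6
Then compute the liquidity index:
LI = (w - PL) / PI
LI = (16.7 - 17.6) / 12.6
LI = -0.071


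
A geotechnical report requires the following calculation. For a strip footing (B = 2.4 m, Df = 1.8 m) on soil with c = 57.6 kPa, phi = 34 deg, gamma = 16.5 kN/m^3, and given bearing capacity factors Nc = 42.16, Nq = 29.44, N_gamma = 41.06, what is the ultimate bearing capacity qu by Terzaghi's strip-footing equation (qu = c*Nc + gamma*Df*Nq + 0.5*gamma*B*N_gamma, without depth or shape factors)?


Result: 4115.77 kPa

Derivation:
Compute qu = c*Nc + gamma*Df*Nq + 0.5*gamma*B*N_gamma
Term 1: 57.6 * 42.16 = 2428.416
Term 2: 16.5 * 1.8 * 29.44 = 874.368
Term 3: 0.5 * 16.5 * 2.4 * 41.06 = 812.988
qu = 2428.416 + 874.368 + 812.988
qu = 4115.77 kPa


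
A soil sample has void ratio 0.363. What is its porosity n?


Using the relation n = e / (1 + e)
n = 0.363 / (1 + 0.363)
n = 0.363 / 1.363
n = 0.2663


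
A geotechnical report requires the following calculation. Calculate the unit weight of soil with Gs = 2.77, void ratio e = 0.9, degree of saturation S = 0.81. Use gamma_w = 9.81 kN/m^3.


Result: 18.066 kN/m^3

Derivation:
Using gamma = gamma_w * (Gs + S*e) / (1 + e)
Numerator: Gs + S*e = 2.77 + 0.81*0.9 = 3.499
Denominator: 1 + e = 1 + 0.9 = 1.9
gamma = 9.81 * 3.499 / 1.9
gamma = 18.066 kN/m^3


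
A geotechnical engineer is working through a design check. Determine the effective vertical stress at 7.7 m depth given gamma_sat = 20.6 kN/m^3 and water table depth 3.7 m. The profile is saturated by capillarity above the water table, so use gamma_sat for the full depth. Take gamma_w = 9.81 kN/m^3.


Total stress = gamma_sat * depth
sigma = 20.6 * 7.7 = 158.62 kPa
Pore water pressure u = gamma_w * (depth - d_wt)
u = 9.81 * (7.7 - 3.7) = 39.24 kPa
Effective stress = sigma - u
sigma' = 158.62 - 39.24 = 119.38 kPa


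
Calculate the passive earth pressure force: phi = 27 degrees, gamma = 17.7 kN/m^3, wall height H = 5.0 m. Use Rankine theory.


Result: 589.18 kN/m

Derivation:
Compute passive earth pressure coefficient:
Kp = tan^2(45 + phi/2) = tan^2(58.5) = 2.66294
Compute passive force:
Pp = 0.5 * Kp * gamma * H^2
Pp = 0.5 * 2.66294 * 17.7 * 5.0^2
Pp = 589.18 kN/m


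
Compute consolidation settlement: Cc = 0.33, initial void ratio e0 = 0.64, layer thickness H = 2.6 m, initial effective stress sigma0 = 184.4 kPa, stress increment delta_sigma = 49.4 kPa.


Using Sc = Cc * H / (1 + e0) * log10((sigma0 + delta_sigma) / sigma0)
Stress ratio = (184.4 + 49.4) / 184.4 = 1.2679
log10(1.2679) = 0.103084
Cc * H / (1 + e0) = 0.33 * 2.6 / (1 + 0.64) = 0.523171
Sc = 0.523171 * 0.103084
Sc = 0.0539 m


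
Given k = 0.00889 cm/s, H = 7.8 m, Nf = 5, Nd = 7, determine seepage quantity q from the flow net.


Result: 0.0004953 m^3/s per m

Derivation:
Convert k to m/s for unit consistency with H:
k = 0.00889 cm/s = 0.00889 / 100 m/s = 8.89e-05 m/s
Using q = k * H * Nf / Nd
Nf / Nd = 5 / 7 = 0.7143
q = 8.89e-05 * 7.8 * 0.7143
q = 0.0004953 m^3/s per m


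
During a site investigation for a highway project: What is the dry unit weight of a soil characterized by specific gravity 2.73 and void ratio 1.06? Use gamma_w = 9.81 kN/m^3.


Using gamma_d = Gs * gamma_w / (1 + e)
gamma_d = 2.73 * 9.81 / (1 + 1.06)
gamma_d = 2.73 * 9.81 / 2.06
gamma_d = 13.001 kN/m^3


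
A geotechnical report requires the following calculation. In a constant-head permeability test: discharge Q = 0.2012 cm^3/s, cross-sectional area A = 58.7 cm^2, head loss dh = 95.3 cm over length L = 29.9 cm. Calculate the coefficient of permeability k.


Compute hydraulic gradient:
i = dh / L = 95.3 / 29.9 = 3.18729
Then apply Darcy's law:
k = Q / (A * i)
k = 0.2012 / (58.7 * 3.18729)
k = 0.2012 / 187.094
k = 0.001075 cm/s


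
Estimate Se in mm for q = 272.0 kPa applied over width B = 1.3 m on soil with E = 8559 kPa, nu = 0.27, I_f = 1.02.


Result: 39.068 mm

Derivation:
Using Se = q * B * (1 - nu^2) * I_f / E
1 - nu^2 = 1 - 0.27^2 = 0.9271
Se = 272.0 * 1.3 * 0.9271 * 1.02 / 8559
Se = 0.039068 m
Convert to mm: Se = 0.039068 * 1000 = 39.068 mm


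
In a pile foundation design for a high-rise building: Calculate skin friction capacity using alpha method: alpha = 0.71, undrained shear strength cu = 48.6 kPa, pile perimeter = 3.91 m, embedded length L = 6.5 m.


Result: 876.97 kN

Derivation:
Using Qs = alpha * cu * perimeter * L
Qs = 0.71 * 48.6 * 3.91 * 6.5
Qs = 876.97 kN


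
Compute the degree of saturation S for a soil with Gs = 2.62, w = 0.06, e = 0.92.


Using S = Gs * w / e
S = 2.62 * 0.06 / 0.92
S = 0.1709


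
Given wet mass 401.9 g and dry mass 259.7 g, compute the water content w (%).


Using w = (m_wet - m_dry) / m_dry * 100
m_wet - m_dry = 401.9 - 259.7 = 142.2 g
w = 142.2 / 259.7 * 100
w = 54.76 %


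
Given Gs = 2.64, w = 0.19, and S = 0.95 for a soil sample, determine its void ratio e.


Result: 0.528

Derivation:
Using the relation e = Gs * w / S
e = 2.64 * 0.19 / 0.95
e = 0.528


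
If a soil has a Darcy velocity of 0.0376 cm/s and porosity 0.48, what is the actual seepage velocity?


Using v_s = v_d / n
v_s = 0.0376 / 0.48
v_s = 0.07833 cm/s


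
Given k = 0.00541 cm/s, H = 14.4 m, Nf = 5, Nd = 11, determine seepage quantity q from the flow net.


Convert k to m/s for unit consistency with H:
k = 0.00541 cm/s = 0.00541 / 100 m/s = 5.41e-05 m/s
Using q = k * H * Nf / Nd
Nf / Nd = 5 / 11 = 0.4545
q = 5.41e-05 * 14.4 * 0.4545
q = 0.0003541 m^3/s per m


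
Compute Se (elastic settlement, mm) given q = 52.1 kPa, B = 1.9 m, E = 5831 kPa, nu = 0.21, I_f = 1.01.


Using Se = q * B * (1 - nu^2) * I_f / E
1 - nu^2 = 1 - 0.21^2 = 0.9559
Se = 52.1 * 1.9 * 0.9559 * 1.01 / 5831
Se = 0.016390 m
Convert to mm: Se = 0.016390 * 1000 = 16.39 mm


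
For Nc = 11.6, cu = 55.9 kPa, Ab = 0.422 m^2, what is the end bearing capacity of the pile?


Using Qb = Nc * cu * Ab
Qb = 11.6 * 55.9 * 0.422
Qb = 273.64 kN


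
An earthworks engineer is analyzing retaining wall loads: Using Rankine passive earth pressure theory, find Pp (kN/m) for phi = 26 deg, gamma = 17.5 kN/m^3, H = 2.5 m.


Compute passive earth pressure coefficient:
Kp = tan^2(45 + phi/2) = tan^2(58.0) = 2.561071
Compute passive force:
Pp = 0.5 * Kp * gamma * H^2
Pp = 0.5 * 2.561071 * 17.5 * 2.5^2
Pp = 140.06 kN/m


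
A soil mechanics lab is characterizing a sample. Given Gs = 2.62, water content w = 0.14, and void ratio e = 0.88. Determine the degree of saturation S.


Using S = Gs * w / e
S = 2.62 * 0.14 / 0.88
S = 0.4168


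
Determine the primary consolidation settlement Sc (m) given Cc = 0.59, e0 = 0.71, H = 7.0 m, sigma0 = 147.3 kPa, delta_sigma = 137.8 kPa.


Using Sc = Cc * H / (1 + e0) * log10((sigma0 + delta_sigma) / sigma0)
Stress ratio = (147.3 + 137.8) / 147.3 = 1.93551
log10(1.93551) = 0.286794
Cc * H / (1 + e0) = 0.59 * 7.0 / (1 + 0.71) = 2.4152
Sc = 2.4152 * 0.286794
Sc = 0.6927 m


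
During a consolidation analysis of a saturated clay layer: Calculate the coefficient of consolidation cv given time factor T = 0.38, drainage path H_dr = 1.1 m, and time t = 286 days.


Result: 0.00161 m^2/day

Derivation:
Using cv = T * H_dr^2 / t
H_dr^2 = 1.1^2 = 1.21
cv = 0.38 * 1.21 / 286
cv = 0.00161 m^2/day


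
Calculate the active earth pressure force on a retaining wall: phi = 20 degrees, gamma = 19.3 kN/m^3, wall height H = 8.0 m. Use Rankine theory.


Result: 302.8 kN/m

Derivation:
Compute active earth pressure coefficient:
Ka = tan^2(45 - phi/2) = tan^2(35.0) = 0.490291
Compute active force:
Pa = 0.5 * Ka * gamma * H^2
Pa = 0.5 * 0.490291 * 19.3 * 8.0^2
Pa = 302.8 kN/m


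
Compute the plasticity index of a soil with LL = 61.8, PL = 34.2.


Using PI = LL - PL
PI = 61.8 - 34.2
PI = 27.6


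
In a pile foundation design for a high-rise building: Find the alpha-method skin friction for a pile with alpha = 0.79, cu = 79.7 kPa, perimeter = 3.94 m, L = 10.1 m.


Using Qs = alpha * cu * perimeter * L
Qs = 0.79 * 79.7 * 3.94 * 10.1
Qs = 2505.55 kN


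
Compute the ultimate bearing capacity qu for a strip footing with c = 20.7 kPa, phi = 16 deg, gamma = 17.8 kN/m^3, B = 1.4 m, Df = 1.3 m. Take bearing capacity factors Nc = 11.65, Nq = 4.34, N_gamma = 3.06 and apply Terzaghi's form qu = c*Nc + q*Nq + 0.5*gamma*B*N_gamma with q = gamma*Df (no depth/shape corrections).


Result: 379.71 kPa

Derivation:
Compute qu = c*Nc + gamma*Df*Nq + 0.5*gamma*B*N_gamma
Term 1: 20.7 * 11.65 = 241.155
Term 2: 17.8 * 1.3 * 4.34 = 100.4276
Term 3: 0.5 * 17.8 * 1.4 * 3.06 = 38.1276
qu = 241.155 + 100.4276 + 38.1276
qu = 379.71 kPa


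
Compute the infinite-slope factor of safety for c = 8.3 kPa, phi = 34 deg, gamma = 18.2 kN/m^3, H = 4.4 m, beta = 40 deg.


Result: 1.014

Derivation:
Using Fs = c / (gamma*H*sin(beta)*cos(beta)) + tan(phi)/tan(beta)
Cohesion contribution = 8.3 / (18.2*4.4*sin(40)*cos(40))
Cohesion contribution = 0.210491
Friction contribution = tan(34)/tan(40) = 0.803848
Fs = 0.210491 + 0.803848
Fs = 1.014


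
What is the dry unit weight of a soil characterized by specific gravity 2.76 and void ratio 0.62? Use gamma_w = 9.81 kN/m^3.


Result: 16.713 kN/m^3

Derivation:
Using gamma_d = Gs * gamma_w / (1 + e)
gamma_d = 2.76 * 9.81 / (1 + 0.62)
gamma_d = 2.76 * 9.81 / 1.62
gamma_d = 16.713 kN/m^3


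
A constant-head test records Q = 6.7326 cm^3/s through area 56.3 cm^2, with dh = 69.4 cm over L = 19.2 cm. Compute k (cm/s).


Compute hydraulic gradient:
i = dh / L = 69.4 / 19.2 = 3.61458
Then apply Darcy's law:
k = Q / (A * i)
k = 6.7326 / (56.3 * 3.61458)
k = 6.7326 / 203.501
k = 0.033084 cm/s


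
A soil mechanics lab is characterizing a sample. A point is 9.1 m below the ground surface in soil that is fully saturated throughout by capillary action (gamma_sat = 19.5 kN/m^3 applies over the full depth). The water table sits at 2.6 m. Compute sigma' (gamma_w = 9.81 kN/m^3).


Result: 113.69 kPa

Derivation:
Total stress = gamma_sat * depth
sigma = 19.5 * 9.1 = 177.45 kPa
Pore water pressure u = gamma_w * (depth - d_wt)
u = 9.81 * (9.1 - 2.6) = 63.765 kPa
Effective stress = sigma - u
sigma' = 177.45 - 63.765 = 113.69 kPa


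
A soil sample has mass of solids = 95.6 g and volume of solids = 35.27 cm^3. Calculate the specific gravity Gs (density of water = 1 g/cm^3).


Using Gs = m_s / (V_s * rho_w)
Since rho_w = 1 g/cm^3:
Gs = 95.6 / 35.27
Gs = 2.711


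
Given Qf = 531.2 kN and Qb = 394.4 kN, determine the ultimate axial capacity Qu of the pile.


Using Qu = Qf + Qb
Qu = 531.2 + 394.4
Qu = 925.6 kN


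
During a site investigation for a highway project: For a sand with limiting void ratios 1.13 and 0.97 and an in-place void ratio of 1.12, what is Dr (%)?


Using Dr = (e_max - e) / (e_max - e_min) * 100
e_max - e = 1.13 - 1.12 = 0.01
e_max - e_min = 1.13 - 0.97 = 0.16
Dr = 0.01 / 0.16 * 100
Dr = 6.25 %


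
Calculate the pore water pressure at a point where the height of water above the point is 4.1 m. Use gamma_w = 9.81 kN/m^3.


Using u = gamma_w * h_w
u = 9.81 * 4.1
u = 40.22 kPa


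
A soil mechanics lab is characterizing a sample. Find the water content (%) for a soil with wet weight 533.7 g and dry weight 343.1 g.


Result: 55.55 %

Derivation:
Using w = (m_wet - m_dry) / m_dry * 100
m_wet - m_dry = 533.7 - 343.1 = 190.6 g
w = 190.6 / 343.1 * 100
w = 55.55 %


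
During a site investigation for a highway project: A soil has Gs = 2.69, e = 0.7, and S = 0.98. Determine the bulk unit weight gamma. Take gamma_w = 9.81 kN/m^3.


Using gamma = gamma_w * (Gs + S*e) / (1 + e)
Numerator: Gs + S*e = 2.69 + 0.98*0.7 = 3.376
Denominator: 1 + e = 1 + 0.7 = 1.7
gamma = 9.81 * 3.376 / 1.7
gamma = 19.482 kN/m^3


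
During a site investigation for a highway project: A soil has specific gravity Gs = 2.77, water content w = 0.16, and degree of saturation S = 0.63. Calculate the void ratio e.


Using the relation e = Gs * w / S
e = 2.77 * 0.16 / 0.63
e = 0.7035


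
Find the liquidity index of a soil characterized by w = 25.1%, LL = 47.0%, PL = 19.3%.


Result: 0.209

Derivation:
First compute the plasticity index:
PI = LL - PL = 47.0 - 19.3 = 27.7
Then compute the liquidity index:
LI = (w - PL) / PI
LI = (25.1 - 19.3) / 27.7
LI = 0.209


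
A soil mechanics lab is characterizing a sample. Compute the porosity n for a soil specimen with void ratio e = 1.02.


Using the relation n = e / (1 + e)
n = 1.02 / (1 + 1.02)
n = 1.02 / 2.02
n = 0.505


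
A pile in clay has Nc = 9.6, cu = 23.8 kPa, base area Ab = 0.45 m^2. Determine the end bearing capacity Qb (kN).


Result: 102.82 kN

Derivation:
Using Qb = Nc * cu * Ab
Qb = 9.6 * 23.8 * 0.45
Qb = 102.82 kN


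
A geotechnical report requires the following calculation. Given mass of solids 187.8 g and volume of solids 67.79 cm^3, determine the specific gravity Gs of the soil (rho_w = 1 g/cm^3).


Using Gs = m_s / (V_s * rho_w)
Since rho_w = 1 g/cm^3:
Gs = 187.8 / 67.79
Gs = 2.77


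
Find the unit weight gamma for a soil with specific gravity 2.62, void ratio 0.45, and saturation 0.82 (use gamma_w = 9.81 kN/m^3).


Result: 20.222 kN/m^3

Derivation:
Using gamma = gamma_w * (Gs + S*e) / (1 + e)
Numerator: Gs + S*e = 2.62 + 0.82*0.45 = 2.989
Denominator: 1 + e = 1 + 0.45 = 1.45
gamma = 9.81 * 2.989 / 1.45
gamma = 20.222 kN/m^3


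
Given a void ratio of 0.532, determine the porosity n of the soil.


Using the relation n = e / (1 + e)
n = 0.532 / (1 + 0.532)
n = 0.532 / 1.532
n = 0.3473


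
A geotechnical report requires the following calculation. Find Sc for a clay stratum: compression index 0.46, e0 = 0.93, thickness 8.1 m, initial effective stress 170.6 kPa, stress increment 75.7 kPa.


Result: 0.3079 m

Derivation:
Using Sc = Cc * H / (1 + e0) * log10((sigma0 + delta_sigma) / sigma0)
Stress ratio = (170.6 + 75.7) / 170.6 = 1.44373
log10(1.44373) = 0.159485
Cc * H / (1 + e0) = 0.46 * 8.1 / (1 + 0.93) = 1.93057
Sc = 1.93057 * 0.159485
Sc = 0.3079 m


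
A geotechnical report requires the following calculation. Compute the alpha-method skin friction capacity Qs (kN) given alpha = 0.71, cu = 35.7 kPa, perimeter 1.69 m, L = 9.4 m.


Using Qs = alpha * cu * perimeter * L
Qs = 0.71 * 35.7 * 1.69 * 9.4
Qs = 402.66 kN


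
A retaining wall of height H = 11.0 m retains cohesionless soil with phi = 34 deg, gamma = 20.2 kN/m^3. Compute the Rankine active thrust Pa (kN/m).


Result: 345.51 kN/m

Derivation:
Compute active earth pressure coefficient:
Ka = tan^2(45 - phi/2) = tan^2(28.0) = 0.282715
Compute active force:
Pa = 0.5 * Ka * gamma * H^2
Pa = 0.5 * 0.282715 * 20.2 * 11.0^2
Pa = 345.51 kN/m


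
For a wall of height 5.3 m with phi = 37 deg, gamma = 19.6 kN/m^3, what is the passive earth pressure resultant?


Result: 1107.4 kN/m

Derivation:
Compute passive earth pressure coefficient:
Kp = tan^2(45 + phi/2) = tan^2(63.5) = 4.022791
Compute passive force:
Pp = 0.5 * Kp * gamma * H^2
Pp = 0.5 * 4.022791 * 19.6 * 5.3^2
Pp = 1107.4 kN/m


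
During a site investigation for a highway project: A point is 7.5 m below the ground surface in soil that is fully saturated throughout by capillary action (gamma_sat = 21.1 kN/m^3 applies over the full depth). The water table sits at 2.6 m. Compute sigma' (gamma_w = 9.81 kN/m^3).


Total stress = gamma_sat * depth
sigma = 21.1 * 7.5 = 158.25 kPa
Pore water pressure u = gamma_w * (depth - d_wt)
u = 9.81 * (7.5 - 2.6) = 48.069 kPa
Effective stress = sigma - u
sigma' = 158.25 - 48.069 = 110.18 kPa


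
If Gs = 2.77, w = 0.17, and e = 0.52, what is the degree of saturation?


Using S = Gs * w / e
S = 2.77 * 0.17 / 0.52
S = 0.9056


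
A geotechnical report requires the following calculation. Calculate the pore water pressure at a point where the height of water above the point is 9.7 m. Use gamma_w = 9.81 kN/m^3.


Result: 95.16 kPa

Derivation:
Using u = gamma_w * h_w
u = 9.81 * 9.7
u = 95.16 kPa


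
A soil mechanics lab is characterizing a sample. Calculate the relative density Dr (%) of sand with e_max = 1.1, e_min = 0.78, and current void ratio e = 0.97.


Result: 40.63 %

Derivation:
Using Dr = (e_max - e) / (e_max - e_min) * 100
e_max - e = 1.1 - 0.97 = 0.13
e_max - e_min = 1.1 - 0.78 = 0.32
Dr = 0.13 / 0.32 * 100
Dr = 40.63 %
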